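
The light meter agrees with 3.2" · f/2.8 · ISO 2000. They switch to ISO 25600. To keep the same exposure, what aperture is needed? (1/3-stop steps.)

ISO: 2000 → 2500 → 3200 → 4000 → 5000 → 6400 → 8000 → 10000 → 12800 → 16000 → 20000 → 25600 — 3 2/3 stops raised (brighter).
Need 3 2/3 stops darker from the aperture: f/2.8 → f/3.2 → f/3.5 → f/4 → f/4.5 → f/5 → f/5.6 → f/6.3 → f/7.1 → f/8 → f/9 → f/10.

f/10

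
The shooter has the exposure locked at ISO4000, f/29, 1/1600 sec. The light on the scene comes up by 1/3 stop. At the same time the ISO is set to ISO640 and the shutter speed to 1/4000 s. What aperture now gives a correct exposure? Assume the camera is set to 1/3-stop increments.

f/8

Scene light: 1/3 stop brighter.
ISO: 4000 → 3200 → 2500 → 2000 → 1600 → 1250 → 1000 → 800 → 640 — 2 2/3 stops lower (darker).
Shutter speed: 1/1600 → 1/2000 → 1/2500 → 1/3200 → 1/4000 — 1 1/3 stops shorter (darker).
Net so far: 3 2/3 stops darker. Aperture: f/29 → f/25 → f/22 → f/20 → f/18 → f/16 → f/14 → f/13 → f/11 → f/10 → f/9 → f/8.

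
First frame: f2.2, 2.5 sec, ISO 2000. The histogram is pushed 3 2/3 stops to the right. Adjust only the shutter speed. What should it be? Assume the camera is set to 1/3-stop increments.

1/5s

Overexposed by 3 2/3 stops → need 3 2/3 stops darker.
Shutter speed: 2.5 → 2 → 1.6 → 1.3 → 1 → 0.8 → 0.6 → 0.5 → 0.4 → 0.3 → 1/4 → 1/5.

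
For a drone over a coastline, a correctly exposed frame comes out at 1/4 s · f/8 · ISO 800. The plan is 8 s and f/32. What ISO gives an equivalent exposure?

Shutter speed: 1/4 → 1/2 → 1 → 2 → 4 → 8 — 5 stops slower (brighter).
Aperture: f/8 → f/11 → f/16 → f/22 → f/32 — 4 stops narrower (darker).
Net change so far: 1 stop brighter. Offset with the ISO: 800 → 400.

ISO 400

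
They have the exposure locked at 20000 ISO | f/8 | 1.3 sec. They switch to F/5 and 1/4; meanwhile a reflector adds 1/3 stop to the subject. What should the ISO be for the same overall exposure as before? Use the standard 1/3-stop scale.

ISO 32000

Scene light: 1/3 stop brighter.
Aperture: f/8 → f/7.1 → f/6.3 → f/5.6 → f/5 — 1 1/3 stops larger aperture (brighter).
Shutter speed: 1.3 → 1 → 0.8 → 0.6 → 0.5 → 0.4 → 0.3 → 1/4 — 2 1/3 stops faster (darker).
Net so far: 2/3 stop darker. ISO: 20000 → 25600 → 32000.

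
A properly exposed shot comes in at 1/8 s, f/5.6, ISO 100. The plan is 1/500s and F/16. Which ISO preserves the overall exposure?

Shutter speed: 1/8 → 1/15 → 1/30 → 1/60 → 1/125 → 1/250 → 1/500 — 6 stops faster (darker).
Aperture: f/5.6 → f/8 → f/11 → f/16 — 3 stops stopped down (darker).
Net change so far: 9 stops darker. Offset with the ISO: 100 → 200 → 400 → 800 → 1600 → 3200 → 6400 → 12800 → 25600 → 51200.

ISO 51200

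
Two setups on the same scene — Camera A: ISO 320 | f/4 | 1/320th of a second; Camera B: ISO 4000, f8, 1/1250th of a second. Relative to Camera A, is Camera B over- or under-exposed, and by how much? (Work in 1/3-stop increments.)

1/3 stop darker

Aperture: f/4 → f/4.5 → f/5 → f/5.6 → f/6.3 → f/7.1 → f/8 — 2 stops smaller aperture (darker).
Shutter speed: 1/320 → 1/400 → 1/500 → 1/640 → 1/800 → 1/1000 → 1/1250 — 2 stops shorter (darker).
ISO: 320 → 400 → 500 → 640 → 800 → 1000 → 1250 → 1600 → 2000 → 2500 → 3200 → 4000 — 3 2/3 stops raised (brighter).
Net: −2 −2 +3 2/3 = −1/3 stops.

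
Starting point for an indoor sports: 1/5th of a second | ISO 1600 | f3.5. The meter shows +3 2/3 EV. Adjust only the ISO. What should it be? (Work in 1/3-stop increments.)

Overexposed by 3 2/3 stops → need 3 2/3 stops darker.
ISO: 1600 → 1250 → 1000 → 800 → 640 → 500 → 400 → 320 → 250 → 200 → 160 → 125.

ISO 125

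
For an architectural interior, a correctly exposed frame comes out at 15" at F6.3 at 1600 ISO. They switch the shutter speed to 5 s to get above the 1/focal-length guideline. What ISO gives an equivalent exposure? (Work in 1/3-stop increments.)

ISO 5000

Shutter speed: 15 → 13 → 10 → 8 → 6 → 5 — 1 2/3 stops faster (darker).
Need 1 2/3 stops brighter from the ISO: 1600 → 2000 → 2500 → 3200 → 4000 → 5000.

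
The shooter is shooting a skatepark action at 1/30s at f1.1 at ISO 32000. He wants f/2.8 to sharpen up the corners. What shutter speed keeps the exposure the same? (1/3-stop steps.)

Aperture: f/1.1 → f/1.2 → f/1.4 → f/1.6 → f/1.8 → f/2 → f/2.2 → f/2.5 → f/2.8 — 2 2/3 stops stopped down (darker).
Need 2 2/3 stops brighter from the shutter speed: 1/30 → 1/25 → 1/20 → 1/15 → 1/13 → 1/10 → 1/8 → 1/6 → 1/5.

1/5s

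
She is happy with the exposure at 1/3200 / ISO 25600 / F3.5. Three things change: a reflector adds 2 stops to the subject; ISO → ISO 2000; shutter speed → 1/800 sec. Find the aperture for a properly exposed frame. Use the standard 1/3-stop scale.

Scene light: 2 stops brighter.
ISO: 25600 → 20000 → 16000 → 12800 → 10000 → 8000 → 6400 → 5000 → 4000 → 3200 → 2500 → 2000 — 3 2/3 stops dropped (darker).
Shutter speed: 1/3200 → 1/2500 → 1/2000 → 1/1600 → 1/1250 → 1/1000 → 1/800 — 2 stops slower (brighter).
Net so far: 1/3 stop brighter. Aperture: f/3.5 → f/4.

f/4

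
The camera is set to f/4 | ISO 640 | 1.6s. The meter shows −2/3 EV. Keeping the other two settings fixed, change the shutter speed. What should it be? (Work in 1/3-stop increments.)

Underexposed by 2/3 stop → need 2/3 stop brighter.
Shutter speed: 1.6 → 2 → 2.5.

2.5 s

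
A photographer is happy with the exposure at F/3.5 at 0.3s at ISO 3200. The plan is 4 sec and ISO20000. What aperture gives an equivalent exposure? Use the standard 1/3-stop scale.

Shutter speed: 0.3 → 0.4 → 0.5 → 0.6 → 0.8 → 1 → 1.3 → 1.6 → 2 → 2.5 → 3.2 → 4 — 3 2/3 stops slower (brighter).
ISO: 3200 → 4000 → 5000 → 6400 → 8000 → 10000 → 12800 → 16000 → 20000 — 2 2/3 stops higher (brighter).
Net change so far: 6 1/3 stops brighter. Offset with the aperture: f/3.5 → f/4 → f/4.5 → f/5 → f/5.6 → f/6.3 → f/7.1 → f/8 → f/9 → f/10 → f/11 → f/13 → f/14 → f/16 → f/18 → f/20 → f/22 → f/25 → f/29 → f/32.

f/32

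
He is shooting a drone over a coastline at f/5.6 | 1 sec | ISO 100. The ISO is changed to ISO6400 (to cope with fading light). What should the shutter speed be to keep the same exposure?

ISO: 100 → 200 → 400 → 800 → 1600 → 3200 → 6400 — 6 stops higher (brighter).
Need 6 stops darker from the shutter speed: 1 → 1/2 → 1/4 → 1/8 → 1/15 → 1/30 → 1/60.

1/60s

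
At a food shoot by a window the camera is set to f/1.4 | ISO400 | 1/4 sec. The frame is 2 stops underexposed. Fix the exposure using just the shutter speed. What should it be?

Underexposed by 2 stops → need 2 stops brighter.
Shutter speed: 1/4 → 1/2 → 1.

1 s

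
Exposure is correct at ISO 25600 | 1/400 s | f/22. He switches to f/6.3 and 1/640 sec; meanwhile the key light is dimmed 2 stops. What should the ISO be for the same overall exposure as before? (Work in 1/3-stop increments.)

Scene light: 2 stops darker.
Aperture: f/22 → f/20 → f/18 → f/16 → f/14 → f/13 → f/11 → f/10 → f/9 → f/8 → f/7.1 → f/6.3 — 3 2/3 stops wider (brighter).
Shutter speed: 1/400 → 1/500 → 1/640 — 2/3 stop shorter (darker).
Net so far: 1 stop brighter. ISO: 25600 → 20000 → 16000 → 12800.

ISO 12800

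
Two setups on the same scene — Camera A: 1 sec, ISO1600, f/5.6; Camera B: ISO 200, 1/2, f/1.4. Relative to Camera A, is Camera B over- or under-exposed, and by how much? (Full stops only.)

same exposure (0 stops)

Aperture: f/5.6 → f/4 → f/2.8 → f/2 → f/1.4 — 4 stops larger aperture (brighter).
Shutter speed: 1 → 1/2 — 1 stop shorter (darker).
ISO: 1600 → 800 → 400 → 200 — 3 stops lower (darker).
Net: +4 −1 −3 = 0 stops.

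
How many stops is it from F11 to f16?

f/11 → f/16 — count the steps: 1 stop.

1 stop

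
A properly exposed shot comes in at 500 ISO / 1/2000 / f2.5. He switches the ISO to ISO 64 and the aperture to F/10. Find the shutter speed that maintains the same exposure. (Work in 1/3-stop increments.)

1/15s

ISO: 500 → 400 → 320 → 250 → 200 → 160 → 125 → 100 → 80 → 64 — 3 stops dropped (darker).
Aperture: f/2.5 → f/2.8 → f/3.2 → f/3.5 → f/4 → f/4.5 → f/5 → f/5.6 → f/6.3 → f/7.1 → f/8 → f/9 → f/10 — 4 stops narrower (darker).
Net change so far: 7 stops darker. Offset with the shutter speed: 1/2000 → 1/1600 → 1/1250 → 1/1000 → 1/800 → 1/640 → 1/500 → 1/400 → 1/320 → 1/250 → 1/200 → 1/160 → 1/125 → 1/100 → 1/80 → 1/60 → 1/50 → 1/40 → 1/30 → 1/25 → 1/20 → 1/15.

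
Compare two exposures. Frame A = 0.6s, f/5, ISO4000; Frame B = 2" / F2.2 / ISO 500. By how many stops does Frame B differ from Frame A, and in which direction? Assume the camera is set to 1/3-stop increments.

1 stop brighter

Aperture: f/5 → f/4.5 → f/4 → f/3.5 → f/3.2 → f/2.8 → f/2.5 → f/2.2 — 2 1/3 stops opened up (brighter).
Shutter speed: 0.6 → 0.8 → 1 → 1.3 → 1.6 → 2 — 1 2/3 stops longer (brighter).
ISO: 4000 → 3200 → 2500 → 2000 → 1600 → 1250 → 1000 → 800 → 640 → 500 — 3 stops dropped (darker).
Net: +2 1/3 +1 2/3 −3 = +1 stop.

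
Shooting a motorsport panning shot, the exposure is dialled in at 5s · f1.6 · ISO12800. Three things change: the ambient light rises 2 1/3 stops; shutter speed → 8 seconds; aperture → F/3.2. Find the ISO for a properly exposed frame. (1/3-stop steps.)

Scene light: 2 1/3 stops brighter.
Shutter speed: 5 → 6 → 8 — 2/3 stop slower (brighter).
Aperture: f/1.6 → f/1.8 → f/2 → f/2.2 → f/2.5 → f/2.8 → f/3.2 — 2 stops smaller aperture (darker).
Net so far: 1 stop brighter. ISO: 12800 → 10000 → 8000 → 6400.

ISO 6400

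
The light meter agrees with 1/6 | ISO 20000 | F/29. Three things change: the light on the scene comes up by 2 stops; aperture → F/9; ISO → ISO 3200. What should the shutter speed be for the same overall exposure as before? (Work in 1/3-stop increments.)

1/40s

Scene light: 2 stops brighter.
Aperture: f/29 → f/25 → f/22 → f/20 → f/18 → f/16 → f/14 → f/13 → f/11 → f/10 → f/9 — 3 1/3 stops larger aperture (brighter).
ISO: 20000 → 16000 → 12800 → 10000 → 8000 → 6400 → 5000 → 4000 → 3200 — 2 2/3 stops dropped (darker).
Net so far: 2 2/3 stops brighter. Shutter speed: 1/6 → 1/8 → 1/10 → 1/13 → 1/15 → 1/20 → 1/25 → 1/30 → 1/40.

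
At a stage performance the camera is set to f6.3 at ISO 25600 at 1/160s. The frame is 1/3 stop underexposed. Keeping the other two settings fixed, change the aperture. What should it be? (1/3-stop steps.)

f/5.6

Underexposed by 1/3 stop → need 1/3 stop brighter.
Aperture: f/6.3 → f/5.6.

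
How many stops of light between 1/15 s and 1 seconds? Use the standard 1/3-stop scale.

4 stops

1/15 → 1/13 → 1/10 → 1/8 → 1/6 → 1/5 → 1/4 → 0.3 → 0.4 → 0.5 → 0.6 → 0.8 → 1 — count the steps: 12 third-stops = 4 stops.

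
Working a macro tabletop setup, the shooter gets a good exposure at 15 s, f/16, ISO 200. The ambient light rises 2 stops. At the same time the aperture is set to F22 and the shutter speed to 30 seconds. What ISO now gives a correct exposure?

ISO 50

Scene light: 2 stops brighter.
Aperture: f/16 → f/22 — 1 stop stopped down (darker).
Shutter speed: 15 → 30 — 1 stop longer (brighter).
Net so far: 2 stops brighter. ISO: 200 → 100 → 50.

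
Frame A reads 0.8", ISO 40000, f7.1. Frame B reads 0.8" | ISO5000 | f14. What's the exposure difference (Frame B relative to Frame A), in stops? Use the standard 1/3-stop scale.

Aperture: f/7.1 → f/8 → f/9 → f/10 → f/11 → f/13 → f/14 — 2 stops narrower (darker).
Shutter speed: unchanged.
ISO: 40000 → 32000 → 25600 → 20000 → 16000 → 12800 → 10000 → 8000 → 6400 → 5000 — 3 stops dropped (darker).
Net: −2 −3 = −5 stops.

5 stops darker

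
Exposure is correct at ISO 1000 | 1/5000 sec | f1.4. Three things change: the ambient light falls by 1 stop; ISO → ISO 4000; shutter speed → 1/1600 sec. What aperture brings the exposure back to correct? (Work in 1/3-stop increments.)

Scene light: 1 stop darker.
ISO: 1000 → 1250 → 1600 → 2000 → 2500 → 3200 → 4000 — 2 stops raised (brighter).
Shutter speed: 1/5000 → 1/4000 → 1/3200 → 1/2500 → 1/2000 → 1/1600 — 1 2/3 stops longer (brighter).
Net so far: 2 2/3 stops brighter. Aperture: f/1.4 → f/1.6 → f/1.8 → f/2 → f/2.2 → f/2.5 → f/2.8 → f/3.2 → f/3.5.

f/3.5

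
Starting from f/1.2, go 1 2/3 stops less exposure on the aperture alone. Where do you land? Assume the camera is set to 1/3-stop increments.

f/2.2

Aperture: f/1.2 → f/1.4 → f/1.6 → f/1.8 → f/2 → f/2.2 — 1 2/3 stops stopped down (darker).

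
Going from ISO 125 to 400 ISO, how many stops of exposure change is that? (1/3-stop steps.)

125 → 160 → 200 → 250 → 320 → 400 — count the steps: 5 third-stops = 1 2/3 stops.

1 2/3 stops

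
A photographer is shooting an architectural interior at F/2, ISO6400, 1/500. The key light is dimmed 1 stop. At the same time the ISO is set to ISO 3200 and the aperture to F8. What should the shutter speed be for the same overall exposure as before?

1/8s

Scene light: 1 stop darker.
ISO: 6400 → 3200 — 1 stop dropped (darker).
Aperture: f/2 → f/2.8 → f/4 → f/5.6 → f/8 — 4 stops stopped down (darker).
Net so far: 6 stops darker. Shutter speed: 1/500 → 1/250 → 1/125 → 1/60 → 1/30 → 1/15 → 1/8.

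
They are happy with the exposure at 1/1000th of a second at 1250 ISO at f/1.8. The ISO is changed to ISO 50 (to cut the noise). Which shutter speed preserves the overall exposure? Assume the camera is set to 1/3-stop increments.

1/40s

ISO: 1250 → 1000 → 800 → 640 → 500 → 400 → 320 → 250 → 200 → 160 → 125 → 100 → 80 → 64 → 50 — 4 2/3 stops lower (darker).
Need 4 2/3 stops brighter from the shutter speed: 1/1000 → 1/800 → 1/640 → 1/500 → 1/400 → 1/320 → 1/250 → 1/200 → 1/160 → 1/125 → 1/100 → 1/80 → 1/60 → 1/50 → 1/40.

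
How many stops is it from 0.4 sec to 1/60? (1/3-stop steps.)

0.4 → 0.3 → 1/4 → 1/5 → 1/6 → 1/8 → 1/10 → 1/13 → 1/15 → 1/20 → 1/25 → 1/30 → 1/40 → 1/50 → 1/60 — count the steps: 14 third-stops = 4 2/3 stops.

4 2/3 stops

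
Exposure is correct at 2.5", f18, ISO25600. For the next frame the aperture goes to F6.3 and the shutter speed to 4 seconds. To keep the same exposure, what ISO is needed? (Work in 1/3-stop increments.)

ISO 2000

Aperture: f/18 → f/16 → f/14 → f/13 → f/11 → f/10 → f/9 → f/8 → f/7.1 → f/6.3 — 3 stops wider (brighter).
Shutter speed: 2.5 → 3.2 → 4 — 2/3 stop longer (brighter).
Net change so far: 3 2/3 stops brighter. Offset with the ISO: 25600 → 20000 → 16000 → 12800 → 10000 → 8000 → 6400 → 5000 → 4000 → 3200 → 2500 → 2000.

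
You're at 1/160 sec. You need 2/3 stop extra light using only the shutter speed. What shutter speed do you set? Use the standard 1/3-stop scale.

1/100s

Shutter speed: 1/160 → 1/125 → 1/100 — 2/3 stop longer (brighter).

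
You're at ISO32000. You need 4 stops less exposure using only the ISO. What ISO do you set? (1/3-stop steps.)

ISO 2000

ISO: 32000 → 25600 → 20000 → 16000 → 12800 → 10000 → 8000 → 6400 → 5000 → 4000 → 3200 → 2500 → 2000 — 4 stops dropped (darker).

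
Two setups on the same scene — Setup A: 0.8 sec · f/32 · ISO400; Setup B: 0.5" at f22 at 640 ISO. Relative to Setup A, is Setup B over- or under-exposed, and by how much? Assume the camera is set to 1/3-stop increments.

Aperture: f/32 → f/29 → f/25 → f/22 — 1 stop opened up (brighter).
Shutter speed: 0.8 → 0.6 → 0.5 — 2/3 stop shorter (darker).
ISO: 400 → 500 → 640 — 2/3 stop higher (brighter).
Net: +1 −2/3 +2/3 = +1 stop.

1 stop brighter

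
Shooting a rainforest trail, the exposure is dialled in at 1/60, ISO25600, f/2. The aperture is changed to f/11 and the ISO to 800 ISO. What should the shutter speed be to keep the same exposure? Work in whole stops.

Aperture: f/2 → f/2.8 → f/4 → f/5.6 → f/8 → f/11 — 5 stops narrower (darker).
ISO: 25600 → 12800 → 6400 → 3200 → 1600 → 800 — 5 stops dropped (darker).
Net change so far: 10 stops darker. Offset with the shutter speed: 1/60 → 1/30 → 1/15 → 1/8 → 1/4 → 1/2 → 1 → 2 → 4 → 8 → 15.

15 s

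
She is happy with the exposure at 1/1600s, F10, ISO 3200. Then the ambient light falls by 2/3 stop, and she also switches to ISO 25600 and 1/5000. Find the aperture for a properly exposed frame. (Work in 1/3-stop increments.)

f/13

Scene light: 2/3 stop darker.
ISO: 3200 → 4000 → 5000 → 6400 → 8000 → 10000 → 12800 → 16000 → 20000 → 25600 — 3 stops higher (brighter).
Shutter speed: 1/1600 → 1/2000 → 1/2500 → 1/3200 → 1/4000 → 1/5000 — 1 2/3 stops faster (darker).
Net so far: 2/3 stop brighter. Aperture: f/10 → f/11 → f/13.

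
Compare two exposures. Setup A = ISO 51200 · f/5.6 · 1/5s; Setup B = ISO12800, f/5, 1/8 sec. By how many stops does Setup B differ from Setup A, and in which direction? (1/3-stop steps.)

Aperture: f/5.6 → f/5 — 1/3 stop wider (brighter).
Shutter speed: 1/5 → 1/6 → 1/8 — 2/3 stop faster (darker).
ISO: 51200 → 40000 → 32000 → 25600 → 20000 → 16000 → 12800 — 2 stops dropped (darker).
Net: +1/3 −2/3 −2 = −2 1/3 stops.

2 1/3 stops darker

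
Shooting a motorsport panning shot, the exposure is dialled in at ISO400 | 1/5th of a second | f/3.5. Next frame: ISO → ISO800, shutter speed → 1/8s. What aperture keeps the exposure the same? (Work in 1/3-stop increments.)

ISO: 400 → 500 → 640 → 800 — 1 stop higher (brighter).
Shutter speed: 1/5 → 1/6 → 1/8 — 2/3 stop faster (darker).
Net change so far: 1/3 stop brighter. Offset with the aperture: f/3.5 → f/4.

f/4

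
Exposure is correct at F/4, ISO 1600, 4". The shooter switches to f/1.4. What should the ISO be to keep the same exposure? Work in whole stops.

ISO 200

Aperture: f/4 → f/2.8 → f/2 → f/1.4 — 3 stops larger aperture (brighter).
Need 3 stops darker from the ISO: 1600 → 800 → 400 → 200.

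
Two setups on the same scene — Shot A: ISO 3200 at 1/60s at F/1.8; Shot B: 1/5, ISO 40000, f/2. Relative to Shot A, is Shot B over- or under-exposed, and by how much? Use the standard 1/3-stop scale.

7 stops brighter

Aperture: f/1.8 → f/2 — 1/3 stop stopped down (darker).
Shutter speed: 1/60 → 1/50 → 1/40 → 1/30 → 1/25 → 1/20 → 1/15 → 1/13 → 1/10 → 1/8 → 1/6 → 1/5 — 3 2/3 stops longer (brighter).
ISO: 3200 → 4000 → 5000 → 6400 → 8000 → 10000 → 12800 → 16000 → 20000 → 25600 → 32000 → 40000 — 3 2/3 stops raised (brighter).
Net: −1/3 +3 2/3 +3 2/3 = +7 stops.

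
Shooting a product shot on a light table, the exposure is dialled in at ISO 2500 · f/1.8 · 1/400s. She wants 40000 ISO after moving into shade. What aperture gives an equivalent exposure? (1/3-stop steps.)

ISO: 2500 → 3200 → 4000 → 5000 → 6400 → 8000 → 10000 → 12800 → 16000 → 20000 → 25600 → 32000 → 40000 — 4 stops higher (brighter).
Need 4 stops darker from the aperture: f/1.8 → f/2 → f/2.2 → f/2.5 → f/2.8 → f/3.2 → f/3.5 → f/4 → f/4.5 → f/5 → f/5.6 → f/6.3 → f/7.1.

f/7.1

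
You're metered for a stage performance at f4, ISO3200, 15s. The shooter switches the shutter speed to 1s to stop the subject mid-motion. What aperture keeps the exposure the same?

Shutter speed: 15 → 8 → 4 → 2 → 1 — 4 stops faster (darker).
Need 4 stops brighter from the aperture: f/4 → f/2.8 → f/2 → f/1.4 → f/1.0.

f/1.0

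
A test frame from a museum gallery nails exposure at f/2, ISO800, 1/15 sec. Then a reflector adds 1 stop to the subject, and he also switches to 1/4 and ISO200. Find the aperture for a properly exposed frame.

Scene light: 1 stop brighter.
Shutter speed: 1/15 → 1/8 → 1/4 — 2 stops slower (brighter).
ISO: 800 → 400 → 200 — 2 stops lower (darker).
Net so far: 1 stop brighter. Aperture: f/2 → f/2.8.

f/2.8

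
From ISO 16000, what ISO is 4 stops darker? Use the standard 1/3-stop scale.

ISO 1000

ISO: 16000 → 12800 → 10000 → 8000 → 6400 → 5000 → 4000 → 3200 → 2500 → 2000 → 1600 → 1250 → 1000 — 4 stops lower (darker).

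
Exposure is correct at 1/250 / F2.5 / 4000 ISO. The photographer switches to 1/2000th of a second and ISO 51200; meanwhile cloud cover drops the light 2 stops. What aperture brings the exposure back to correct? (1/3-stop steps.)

f/1.6

Scene light: 2 stops darker.
Shutter speed: 1/250 → 1/320 → 1/400 → 1/500 → 1/640 → 1/800 → 1/1000 → 1/1250 → 1/1600 → 1/2000 — 3 stops shorter (darker).
ISO: 4000 → 5000 → 6400 → 8000 → 10000 → 12800 → 16000 → 20000 → 25600 → 32000 → 40000 → 51200 — 3 2/3 stops higher (brighter).
Net so far: 1 1/3 stops darker. Aperture: f/2.5 → f/2.2 → f/2 → f/1.8 → f/1.6.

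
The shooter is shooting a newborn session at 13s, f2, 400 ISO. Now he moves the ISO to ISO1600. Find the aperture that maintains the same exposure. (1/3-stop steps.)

ISO: 400 → 500 → 640 → 800 → 1000 → 1250 → 1600 — 2 stops raised (brighter).
Need 2 stops darker from the aperture: f/2 → f/2.2 → f/2.5 → f/2.8 → f/3.2 → f/3.5 → f/4.

f/4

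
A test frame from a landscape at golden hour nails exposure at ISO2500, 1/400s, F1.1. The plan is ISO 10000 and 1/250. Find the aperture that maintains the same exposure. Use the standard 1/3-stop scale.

f/2.8

ISO: 2500 → 3200 → 4000 → 5000 → 6400 → 8000 → 10000 — 2 stops raised (brighter).
Shutter speed: 1/400 → 1/320 → 1/250 — 2/3 stop longer (brighter).
Net change so far: 2 2/3 stops brighter. Offset with the aperture: f/1.1 → f/1.2 → f/1.4 → f/1.6 → f/1.8 → f/2 → f/2.2 → f/2.5 → f/2.8.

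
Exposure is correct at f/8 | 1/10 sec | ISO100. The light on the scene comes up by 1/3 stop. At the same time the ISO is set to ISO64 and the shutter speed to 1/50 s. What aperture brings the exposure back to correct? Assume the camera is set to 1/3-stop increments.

Scene light: 1/3 stop brighter.
ISO: 100 → 80 → 64 — 2/3 stop dropped (darker).
Shutter speed: 1/10 → 1/13 → 1/15 → 1/20 → 1/25 → 1/30 → 1/40 → 1/50 — 2 1/3 stops faster (darker).
Net so far: 2 2/3 stops darker. Aperture: f/8 → f/7.1 → f/6.3 → f/5.6 → f/5 → f/4.5 → f/4 → f/3.5 → f/3.2.

f/3.2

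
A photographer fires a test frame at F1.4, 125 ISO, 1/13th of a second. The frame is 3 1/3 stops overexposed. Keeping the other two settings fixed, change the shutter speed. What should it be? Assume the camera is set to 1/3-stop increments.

Overexposed by 3 1/3 stops → need 3 1/3 stops darker.
Shutter speed: 1/13 → 1/15 → 1/20 → 1/25 → 1/30 → 1/40 → 1/50 → 1/60 → 1/80 → 1/100 → 1/125.

1/125s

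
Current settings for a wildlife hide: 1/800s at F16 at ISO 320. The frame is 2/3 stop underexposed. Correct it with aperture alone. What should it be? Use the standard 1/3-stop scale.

Underexposed by 2/3 stop → need 2/3 stop brighter.
Aperture: f/16 → f/14 → f/13.

f/13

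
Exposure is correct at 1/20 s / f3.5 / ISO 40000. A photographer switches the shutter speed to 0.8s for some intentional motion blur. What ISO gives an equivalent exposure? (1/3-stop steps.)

ISO 2500

Shutter speed: 1/20 → 1/15 → 1/13 → 1/10 → 1/8 → 1/6 → 1/5 → 1/4 → 0.3 → 0.4 → 0.5 → 0.6 → 0.8 — 4 stops longer (brighter).
Need 4 stops darker from the ISO: 40000 → 32000 → 25600 → 20000 → 16000 → 12800 → 10000 → 8000 → 6400 → 5000 → 4000 → 3200 → 2500.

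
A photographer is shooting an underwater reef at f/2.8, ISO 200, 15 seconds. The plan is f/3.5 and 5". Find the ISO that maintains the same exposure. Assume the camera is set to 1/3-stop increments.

Aperture: f/2.8 → f/3.2 → f/3.5 — 2/3 stop smaller aperture (darker).
Shutter speed: 15 → 13 → 10 → 8 → 6 → 5 — 1 2/3 stops shorter (darker).
Net change so far: 2 1/3 stops darker. Offset with the ISO: 200 → 250 → 320 → 400 → 500 → 640 → 800 → 1000.

ISO 1000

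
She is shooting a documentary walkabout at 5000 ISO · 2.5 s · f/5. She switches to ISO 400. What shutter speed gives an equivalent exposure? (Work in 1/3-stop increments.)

ISO: 5000 → 4000 → 3200 → 2500 → 2000 → 1600 → 1250 → 1000 → 800 → 640 → 500 → 400 — 3 2/3 stops lower (darker).
Need 3 2/3 stops brighter from the shutter speed: 2.5 → 3.2 → 4 → 5 → 6 → 8 → 10 → 13 → 15 → 20 → 25 → 30.

30 s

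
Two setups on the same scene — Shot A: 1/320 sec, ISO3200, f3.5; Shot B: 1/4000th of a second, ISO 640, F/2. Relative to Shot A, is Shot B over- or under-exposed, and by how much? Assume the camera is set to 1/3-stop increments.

Aperture: f/3.5 → f/3.2 → f/2.8 → f/2.5 → f/2.2 → f/2 — 1 2/3 stops opened up (brighter).
Shutter speed: 1/320 → 1/400 → 1/500 → 1/640 → 1/800 → 1/1000 → 1/1250 → 1/1600 → 1/2000 → 1/2500 → 1/3200 → 1/4000 — 3 2/3 stops shorter (darker).
ISO: 3200 → 2500 → 2000 → 1600 → 1250 → 1000 → 800 → 640 — 2 1/3 stops dropped (darker).
Net: +1 2/3 −3 2/3 −2 1/3 = −4 1/3 stops.

4 1/3 stops darker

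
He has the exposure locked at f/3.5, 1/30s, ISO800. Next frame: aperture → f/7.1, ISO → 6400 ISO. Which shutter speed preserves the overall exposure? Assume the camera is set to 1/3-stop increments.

1/60s

Aperture: f/3.5 → f/4 → f/4.5 → f/5 → f/5.6 → f/6.3 → f/7.1 — 2 stops narrower (darker).
ISO: 800 → 1000 → 1250 → 1600 → 2000 → 2500 → 3200 → 4000 → 5000 → 6400 — 3 stops raised (brighter).
Net change so far: 1 stop brighter. Offset with the shutter speed: 1/30 → 1/40 → 1/50 → 1/60.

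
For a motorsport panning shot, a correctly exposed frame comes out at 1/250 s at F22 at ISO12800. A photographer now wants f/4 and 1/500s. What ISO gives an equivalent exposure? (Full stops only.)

ISO 800

Aperture: f/22 → f/16 → f/11 → f/8 → f/5.6 → f/4 — 5 stops larger aperture (brighter).
Shutter speed: 1/250 → 1/500 — 1 stop shorter (darker).
Net change so far: 4 stops brighter. Offset with the ISO: 12800 → 6400 → 3200 → 1600 → 800.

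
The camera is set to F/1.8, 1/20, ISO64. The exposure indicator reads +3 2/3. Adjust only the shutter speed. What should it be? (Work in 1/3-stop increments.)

1/250s

Overexposed by 3 2/3 stops → need 3 2/3 stops darker.
Shutter speed: 1/20 → 1/25 → 1/30 → 1/40 → 1/50 → 1/60 → 1/80 → 1/100 → 1/125 → 1/160 → 1/200 → 1/250.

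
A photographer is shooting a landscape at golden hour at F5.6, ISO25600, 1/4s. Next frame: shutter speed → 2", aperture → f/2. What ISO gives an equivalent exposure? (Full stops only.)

Shutter speed: 1/4 → 1/2 → 1 → 2 — 3 stops slower (brighter).
Aperture: f/5.6 → f/4 → f/2.8 → f/2 — 3 stops wider (brighter).
Net change so far: 6 stops brighter. Offset with the ISO: 25600 → 12800 → 6400 → 3200 → 1600 → 800 → 400.

ISO 400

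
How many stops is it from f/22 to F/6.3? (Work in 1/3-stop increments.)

f/22 → f/20 → f/18 → f/16 → f/14 → f/13 → f/11 → f/10 → f/9 → f/8 → f/7.1 → f/6.3 — count the steps: 11 third-stops = 3 2/3 stops.

3 2/3 stops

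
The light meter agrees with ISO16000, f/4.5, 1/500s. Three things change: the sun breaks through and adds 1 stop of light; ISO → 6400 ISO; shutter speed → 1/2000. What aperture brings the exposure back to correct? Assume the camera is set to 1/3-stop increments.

Scene light: 1 stop brighter.
ISO: 16000 → 12800 → 10000 → 8000 → 6400 — 1 1/3 stops lower (darker).
Shutter speed: 1/500 → 1/640 → 1/800 → 1/1000 → 1/1250 → 1/1600 → 1/2000 — 2 stops faster (darker).
Net so far: 2 1/3 stops darker. Aperture: f/4.5 → f/4 → f/3.5 → f/3.2 → f/2.8 → f/2.5 → f/2.2 → f/2.

f/2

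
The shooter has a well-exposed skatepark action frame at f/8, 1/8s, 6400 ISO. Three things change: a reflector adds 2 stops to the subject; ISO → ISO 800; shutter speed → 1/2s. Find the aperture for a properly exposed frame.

f/11

Scene light: 2 stops brighter.
ISO: 6400 → 3200 → 1600 → 800 — 3 stops lower (darker).
Shutter speed: 1/8 → 1/4 → 1/2 — 2 stops longer (brighter).
Net so far: 1 stop brighter. Aperture: f/8 → f/11.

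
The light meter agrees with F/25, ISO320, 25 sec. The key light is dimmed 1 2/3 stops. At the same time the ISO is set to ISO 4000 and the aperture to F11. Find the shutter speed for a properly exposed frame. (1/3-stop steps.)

1.3 s

Scene light: 1 2/3 stops darker.
ISO: 320 → 400 → 500 → 640 → 800 → 1000 → 1250 → 1600 → 2000 → 2500 → 3200 → 4000 — 3 2/3 stops raised (brighter).
Aperture: f/25 → f/22 → f/20 → f/18 → f/16 → f/14 → f/13 → f/11 — 2 1/3 stops larger aperture (brighter).
Net so far: 4 1/3 stops brighter. Shutter speed: 25 → 20 → 15 → 13 → 10 → 8 → 6 → 5 → 4 → 3.2 → 2.5 → 2 → 1.6 → 1.3.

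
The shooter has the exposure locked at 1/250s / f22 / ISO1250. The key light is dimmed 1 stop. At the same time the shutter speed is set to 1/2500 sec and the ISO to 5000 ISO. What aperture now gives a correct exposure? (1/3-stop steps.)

Scene light: 1 stop darker.
Shutter speed: 1/250 → 1/320 → 1/400 → 1/500 → 1/640 → 1/800 → 1/1000 → 1/1250 → 1/1600 → 1/2000 → 1/2500 — 3 1/3 stops shorter (darker).
ISO: 1250 → 1600 → 2000 → 2500 → 3200 → 4000 → 5000 — 2 stops raised (brighter).
Net so far: 2 1/3 stops darker. Aperture: f/22 → f/20 → f/18 → f/16 → f/14 → f/13 → f/11 → f/10.

f/10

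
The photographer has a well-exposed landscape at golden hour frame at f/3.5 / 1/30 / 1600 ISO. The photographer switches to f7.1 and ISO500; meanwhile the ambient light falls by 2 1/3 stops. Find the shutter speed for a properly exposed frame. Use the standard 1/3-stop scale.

Scene light: 2 1/3 stops darker.
Aperture: f/3.5 → f/4 → f/4.5 → f/5 → f/5.6 → f/6.3 → f/7.1 — 2 stops stopped down (darker).
ISO: 1600 → 1250 → 1000 → 800 → 640 → 500 — 1 2/3 stops lower (darker).
Net so far: 6 stops darker. Shutter speed: 1/30 → 1/25 → 1/20 → 1/15 → 1/13 → 1/10 → 1/8 → 1/6 → 1/5 → 1/4 → 0.3 → 0.4 → 0.5 → 0.6 → 0.8 → 1 → 1.3 → 1.6 → 2.

2 s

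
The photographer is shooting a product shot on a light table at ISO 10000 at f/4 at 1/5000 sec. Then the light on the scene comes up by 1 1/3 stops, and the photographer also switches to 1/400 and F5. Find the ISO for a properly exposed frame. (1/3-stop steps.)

Scene light: 1 1/3 stops brighter.
Shutter speed: 1/5000 → 1/4000 → 1/3200 → 1/2500 → 1/2000 → 1/1600 → 1/1250 → 1/1000 → 1/800 → 1/640 → 1/500 → 1/400 — 3 2/3 stops slower (brighter).
Aperture: f/4 → f/4.5 → f/5 — 2/3 stop smaller aperture (darker).
Net so far: 4 1/3 stops brighter. ISO: 10000 → 8000 → 6400 → 5000 → 4000 → 3200 → 2500 → 2000 → 1600 → 1250 → 1000 → 800 → 640 → 500.

ISO 500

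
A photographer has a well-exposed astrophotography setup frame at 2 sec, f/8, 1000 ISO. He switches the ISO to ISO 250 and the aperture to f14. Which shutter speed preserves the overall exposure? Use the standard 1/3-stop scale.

ISO: 1000 → 800 → 640 → 500 → 400 → 320 → 250 — 2 stops lower (darker).
Aperture: f/8 → f/9 → f/10 → f/11 → f/13 → f/14 — 1 2/3 stops stopped down (darker).
Net change so far: 3 2/3 stops darker. Offset with the shutter speed: 2 → 2.5 → 3.2 → 4 → 5 → 6 → 8 → 10 → 13 → 15 → 20 → 25.

25 s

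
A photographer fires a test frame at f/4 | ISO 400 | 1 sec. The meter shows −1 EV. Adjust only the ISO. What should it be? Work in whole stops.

Underexposed by 1 stop → need 1 stop brighter.
ISO: 400 → 800.

ISO 800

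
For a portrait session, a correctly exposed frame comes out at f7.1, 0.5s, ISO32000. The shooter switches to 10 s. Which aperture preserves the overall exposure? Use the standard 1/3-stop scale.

Shutter speed: 0.5 → 0.6 → 0.8 → 1 → 1.3 → 1.6 → 2 → 2.5 → 3.2 → 4 → 5 → 6 → 8 → 10 — 4 1/3 stops slower (brighter).
Need 4 1/3 stops darker from the aperture: f/7.1 → f/8 → f/9 → f/10 → f/11 → f/13 → f/14 → f/16 → f/18 → f/20 → f/22 → f/25 → f/29 → f/32.

f/32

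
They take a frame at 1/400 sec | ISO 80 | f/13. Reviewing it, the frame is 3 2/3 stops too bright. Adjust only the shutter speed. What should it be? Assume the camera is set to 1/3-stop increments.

Overexposed by 3 2/3 stops → need 3 2/3 stops darker.
Shutter speed: 1/400 → 1/500 → 1/640 → 1/800 → 1/1000 → 1/1250 → 1/1600 → 1/2000 → 1/2500 → 1/3200 → 1/4000 → 1/5000.

1/5000s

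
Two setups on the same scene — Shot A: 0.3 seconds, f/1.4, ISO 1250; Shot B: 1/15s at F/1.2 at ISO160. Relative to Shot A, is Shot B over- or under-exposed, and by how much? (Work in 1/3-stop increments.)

5 stops darker

Aperture: f/1.4 → f/1.2 — 1/3 stop opened up (brighter).
Shutter speed: 0.3 → 1/4 → 1/5 → 1/6 → 1/8 → 1/10 → 1/13 → 1/15 — 2 1/3 stops faster (darker).
ISO: 1250 → 1000 → 800 → 640 → 500 → 400 → 320 → 250 → 200 → 160 — 3 stops lower (darker).
Net: +1/3 −2 1/3 −3 = −5 stops.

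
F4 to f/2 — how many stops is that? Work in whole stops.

2 stops

f/4 → f/2.8 → f/2 — count the steps: 2 stops.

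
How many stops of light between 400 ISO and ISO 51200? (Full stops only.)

7 stops

400 → 800 → 1600 → 3200 → 6400 → 12800 → 25600 → 51200 — count the steps: 7 stops.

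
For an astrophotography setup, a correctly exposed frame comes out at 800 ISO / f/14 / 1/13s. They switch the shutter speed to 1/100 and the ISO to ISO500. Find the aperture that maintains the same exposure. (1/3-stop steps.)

f/4

Shutter speed: 1/13 → 1/15 → 1/20 → 1/25 → 1/30 → 1/40 → 1/50 → 1/60 → 1/80 → 1/100 — 3 stops shorter (darker).
ISO: 800 → 640 → 500 — 2/3 stop lower (darker).
Net change so far: 3 2/3 stops darker. Offset with the aperture: f/14 → f/13 → f/11 → f/10 → f/9 → f/8 → f/7.1 → f/6.3 → f/5.6 → f/5 → f/4.5 → f/4.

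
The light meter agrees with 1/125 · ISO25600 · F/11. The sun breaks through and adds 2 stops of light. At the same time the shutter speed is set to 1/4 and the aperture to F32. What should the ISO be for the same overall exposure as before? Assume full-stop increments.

Scene light: 2 stops brighter.
Shutter speed: 1/125 → 1/60 → 1/30 → 1/15 → 1/8 → 1/4 — 5 stops longer (brighter).
Aperture: f/11 → f/16 → f/22 → f/32 — 3 stops stopped down (darker).
Net so far: 4 stops brighter. ISO: 25600 → 12800 → 6400 → 3200 → 1600.

ISO 1600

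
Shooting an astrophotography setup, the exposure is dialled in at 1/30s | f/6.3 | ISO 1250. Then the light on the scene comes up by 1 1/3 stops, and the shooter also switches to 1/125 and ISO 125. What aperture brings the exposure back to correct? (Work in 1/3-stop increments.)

Scene light: 1 1/3 stops brighter.
Shutter speed: 1/30 → 1/40 → 1/50 → 1/60 → 1/80 → 1/100 → 1/125 — 2 stops shorter (darker).
ISO: 1250 → 1000 → 800 → 640 → 500 → 400 → 320 → 250 → 200 → 160 → 125 — 3 1/3 stops lower (darker).
Net so far: 4 stops darker. Aperture: f/6.3 → f/5.6 → f/5 → f/4.5 → f/4 → f/3.5 → f/3.2 → f/2.8 → f/2.5 → f/2.2 → f/2 → f/1.8 → f/1.6.

f/1.6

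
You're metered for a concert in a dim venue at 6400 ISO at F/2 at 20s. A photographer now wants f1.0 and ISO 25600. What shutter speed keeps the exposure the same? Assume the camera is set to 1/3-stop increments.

1.3 s

Aperture: f/2 → f/1.8 → f/1.6 → f/1.4 → f/1.2 → f/1.1 → f/1.0 — 2 stops larger aperture (brighter).
ISO: 6400 → 8000 → 10000 → 12800 → 16000 → 20000 → 25600 — 2 stops higher (brighter).
Net change so far: 4 stops brighter. Offset with the shutter speed: 20 → 15 → 13 → 10 → 8 → 6 → 5 → 4 → 3.2 → 2.5 → 2 → 1.6 → 1.3.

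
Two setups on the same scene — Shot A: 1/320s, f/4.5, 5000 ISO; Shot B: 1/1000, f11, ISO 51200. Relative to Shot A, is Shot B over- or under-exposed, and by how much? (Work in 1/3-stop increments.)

Aperture: f/4.5 → f/5 → f/5.6 → f/6.3 → f/7.1 → f/8 → f/9 → f/10 → f/11 — 2 2/3 stops narrower (darker).
Shutter speed: 1/320 → 1/400 → 1/500 → 1/640 → 1/800 → 1/1000 — 1 2/3 stops shorter (darker).
ISO: 5000 → 6400 → 8000 → 10000 → 12800 → 16000 → 20000 → 25600 → 32000 → 40000 → 51200 — 3 1/3 stops higher (brighter).
Net: −2 2/3 −1 2/3 +3 1/3 = −1 stop.

1 stop darker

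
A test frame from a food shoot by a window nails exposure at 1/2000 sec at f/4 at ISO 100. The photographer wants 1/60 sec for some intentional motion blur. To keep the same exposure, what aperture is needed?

Shutter speed: 1/2000 → 1/1000 → 1/500 → 1/250 → 1/125 → 1/60 — 5 stops slower (brighter).
Need 5 stops darker from the aperture: f/4 → f/5.6 → f/8 → f/11 → f/16 → f/22.

f/22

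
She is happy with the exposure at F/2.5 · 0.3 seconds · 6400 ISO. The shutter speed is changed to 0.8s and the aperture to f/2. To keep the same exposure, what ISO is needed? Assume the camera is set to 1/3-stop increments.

Shutter speed: 0.3 → 0.4 → 0.5 → 0.6 → 0.8 — 1 1/3 stops longer (brighter).
Aperture: f/2.5 → f/2.2 → f/2 — 2/3 stop opened up (brighter).
Net change so far: 2 stops brighter. Offset with the ISO: 6400 → 5000 → 4000 → 3200 → 2500 → 2000 → 1600.

ISO 1600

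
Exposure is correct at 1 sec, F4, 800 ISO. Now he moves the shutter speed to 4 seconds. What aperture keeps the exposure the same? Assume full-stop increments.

Shutter speed: 1 → 2 → 4 — 2 stops longer (brighter).
Need 2 stops darker from the aperture: f/4 → f/5.6 → f/8.

f/8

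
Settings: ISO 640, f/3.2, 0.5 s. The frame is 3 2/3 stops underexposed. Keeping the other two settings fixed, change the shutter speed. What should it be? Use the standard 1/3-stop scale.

Underexposed by 3 2/3 stops → need 3 2/3 stops brighter.
Shutter speed: 0.5 → 0.6 → 0.8 → 1 → 1.3 → 1.6 → 2 → 2.5 → 3.2 → 4 → 5 → 6.

6 s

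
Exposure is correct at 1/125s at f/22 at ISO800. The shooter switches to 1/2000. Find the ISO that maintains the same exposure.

ISO 12800

Shutter speed: 1/125 → 1/250 → 1/500 → 1/1000 → 1/2000 — 4 stops faster (darker).
Need 4 stops brighter from the ISO: 800 → 1600 → 3200 → 6400 → 12800.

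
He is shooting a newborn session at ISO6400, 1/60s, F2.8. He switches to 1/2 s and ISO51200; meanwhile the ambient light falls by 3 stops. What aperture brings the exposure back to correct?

f/16

Scene light: 3 stops darker.
Shutter speed: 1/60 → 1/30 → 1/15 → 1/8 → 1/4 → 1/2 — 5 stops longer (brighter).
ISO: 6400 → 12800 → 25600 → 51200 — 3 stops higher (brighter).
Net so far: 5 stops brighter. Aperture: f/2.8 → f/4 → f/5.6 → f/8 → f/11 → f/16.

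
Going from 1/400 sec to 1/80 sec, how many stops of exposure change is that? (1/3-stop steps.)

2 1/3 stops

1/400 → 1/320 → 1/250 → 1/200 → 1/160 → 1/125 → 1/100 → 1/80 — count the steps: 7 third-stops = 2 1/3 stops.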